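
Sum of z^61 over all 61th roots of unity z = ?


The roots are w_k = w^k with w = e^(2*pi*i/61), and (w^k)^61 = (w^61)^k.
So S = 1 + u + u^2 + ... + u^(60) with u = w^61.
61 = 1*61 + 0, so 61 is a multiple of 61 and u = (w^61)^1 = 1.
Every one of the 61 terms equals 1: S = 61

S = 61


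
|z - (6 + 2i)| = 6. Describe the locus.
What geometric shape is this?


|z - z0| = r is a circle with center z0 and radius r.
Center = (6, 2), radius = 6

Circle with center (6, 2) and radius 6


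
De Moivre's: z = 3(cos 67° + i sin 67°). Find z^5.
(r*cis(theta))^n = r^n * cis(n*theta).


r^5 = 3^5 = 243
n*theta = 5*67° = 335° = 335° (mod 360)
a = 243*cos(335°) = 220.2328
b = 243*sin(335°) = -102.6962

243 cis(335°) = 220.2328 - 102.6962i


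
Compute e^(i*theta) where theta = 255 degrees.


cos(255°) = -0.2588
sin(255°) = -0.9659

e^(i*255°) = -0.2588 - 0.9659i


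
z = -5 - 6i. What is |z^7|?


|z| = sqrt(25+36) = sqrt(61) = 7.8102
|z^7| = |z|^7 = (sqrt(61))^7 = 61^3 * sqrt(61) = 226981*sqrt(61)

|z^7| = 226981*sqrt(61) ≈ 1772778.2817


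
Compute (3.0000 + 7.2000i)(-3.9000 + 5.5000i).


Real = 3*(-3.9) - 7.2*5.5 = -11.7 - 39.6 = -51.3
Imag = 3*5.5 - (3.9)*7.2 = 16.5 - (28.08) = -11.58

-51.3000 - 11.5800i


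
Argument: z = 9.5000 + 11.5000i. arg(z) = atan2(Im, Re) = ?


Re = 9.5, Im = 11.5
arg = atan2(11.5, 9.5) = 50.4403 degrees

arg(z) = 50.4403 degrees


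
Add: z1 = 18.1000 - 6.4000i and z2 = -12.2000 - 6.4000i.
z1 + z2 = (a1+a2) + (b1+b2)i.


Real: 18.1 - 12.2 = 5.9
Imag: -6.4 - 6.4 = -12.8

5.9000 - 12.8000i


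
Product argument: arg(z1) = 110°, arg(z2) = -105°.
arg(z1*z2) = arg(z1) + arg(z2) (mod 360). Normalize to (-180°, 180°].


arg(z1*z2) = 110° - 105° = 5°
Normalized to (-180°, 180°]: 5°

5°


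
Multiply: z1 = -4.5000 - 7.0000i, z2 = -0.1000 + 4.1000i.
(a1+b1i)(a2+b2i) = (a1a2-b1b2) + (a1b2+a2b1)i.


Real = -4.5*(-0.1) - (-7)*4.1 = 0.45 - (-28.7) = 29.15
Imag = -4.5*4.1 - (0.1)*(-7) = -18.45 + 0.7 = -17.75

29.1500 - 17.7500i


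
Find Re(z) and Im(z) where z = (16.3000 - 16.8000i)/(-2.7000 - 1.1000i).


Multiply by conjugate: (16.3000 - 16.8000i)(-2.7000 + 1.1000i) / ((-2.7)^2 + (-1.1)^2)
Numerator real = 16.3*(-2.7) - (16.8)*(-1.1) = -25.53
Numerator imag = -16.8*(-2.7) - 16.3*(-1.1) = 63.29
Denominator = 8.5
Re(z) = -25.53/8.5 = -3.0035
Im(z) = 63.29/8.5 = 7.4459

Re(z) = -3.0035, Im(z) = 7.4459


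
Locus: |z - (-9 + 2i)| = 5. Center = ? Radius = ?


|z - z0| = r is a circle with center z0 and radius r.
Center = (-9, 2), radius = 5

Circle with center (-9, 2) and radius 5


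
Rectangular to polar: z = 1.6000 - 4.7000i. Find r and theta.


r = sqrt(2.56+22.09) = sqrt(24.65) = 4.9649
theta = atan2(-4.7, 1.6) = -71.2001 degrees

r = 4.9649, theta = -71.2001 degrees


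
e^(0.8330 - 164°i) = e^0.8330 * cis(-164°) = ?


e^0.8330 = 2.3002
cos(-164°) = -0.96126
sin(-164°) = -0.27564
Real = 2.3002*(-0.96126) = -2.2111
Imag = 2.3002*(-0.27564) = -0.6340

-2.2111 - 0.6340i


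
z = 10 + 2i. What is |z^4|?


|z| = sqrt(100+4) = sqrt(104) = 10.1980
|z^4| = |z|^4 = (sqrt(104))^4 = 104^2 = 10816

|z^4| = 10816


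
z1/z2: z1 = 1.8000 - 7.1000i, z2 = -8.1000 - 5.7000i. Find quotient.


Conjugate of z2 = -8.1000 + 5.7000i
Numerator: (1.8000 - 7.1000i)(-8.1000 + 5.7000i) = 25.8900 + 67.7700i
Denominator: (-8.1)^2 + (-5.7)^2 = 98.1
Result = (25.8900 + 67.7700i)/98.1

0.2639 + 0.6908i


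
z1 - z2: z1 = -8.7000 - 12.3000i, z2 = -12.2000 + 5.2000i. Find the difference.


Real: -8.7 + 12.2 = 3.5
Imag: -12.3 - 5.2 = -17.5

3.5000 - 17.5000i


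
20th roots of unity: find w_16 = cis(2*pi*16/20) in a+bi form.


Angle = 360*16/20 = 288°
a = cos(288°) = 0.3090
b = sin(288°) = -0.9511

0.3090 - 0.9511i


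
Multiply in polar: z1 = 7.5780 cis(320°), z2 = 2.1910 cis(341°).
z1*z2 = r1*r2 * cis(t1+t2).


r = 7.5780 * 2.1910 = 16.6034
theta = 320° + 341° = 661° = 301° (mod 360)

16.6034 cis(301°)


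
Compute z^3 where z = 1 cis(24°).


r^3 = 1^3 = 1
n*theta = 3*24° = 72° = 72° (mod 360)
a = 1*cos(72°) = 0.3090
b = 1*sin(72°) = 0.9511

1 cis(72°) = 0.3090 + 0.9511i


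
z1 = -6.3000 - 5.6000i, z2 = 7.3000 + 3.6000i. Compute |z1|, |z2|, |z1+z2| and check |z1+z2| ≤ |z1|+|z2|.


|z1| = sqrt((-6.3)^2 + (-5.6)^2) = sqrt(71.05) = 8.4291
|z2| = sqrt(7.3^2 + 3.6^2) = sqrt(66.25) = 8.1394
z1+z2 = 1.0000 - 2.0000i
|z1+z2| = sqrt(5) = 2.2361
|z1|+|z2| = 8.4291 + 8.1394 = 16.5685

|z1+z2| = 2.2361 ≤ |z1|+|z2| = 16.5685 (verified)


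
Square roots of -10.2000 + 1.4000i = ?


|z| = sqrt(104.04+1.96) = 10.2956
sqrt((|z|+a)/2) = sqrt((10.2956+(-10.2))/2) = sqrt(0.0478) = 0.2187
sqrt((|z|-a)/2) = sqrt((10.2956-(-10.2))/2) = sqrt(10.2478) = 3.2012

±(0.2187 + 3.2012i) i.e. 0.2187 + 3.2012i and -0.2187 - 3.2012i


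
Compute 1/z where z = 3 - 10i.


|z|^2 = 9+100 = 109
1/z = (3 + 10i)/109

1/z = 0.0275 + 0.0917i


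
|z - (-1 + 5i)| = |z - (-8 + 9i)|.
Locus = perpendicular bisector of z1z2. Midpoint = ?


Equal distances means the locus is the perpendicular bisector of z1 and z2.
Midpoint = ((-1+(-8))/2, (5+9)/2) = (-4.5000, 7.0000)

Perpendicular bisector through (-4.5000, 7.0000)


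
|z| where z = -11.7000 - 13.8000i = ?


|z| = sqrt((-11.7)^2 + (-13.8)^2) = sqrt(136.89 + 190.44) = sqrt(327.33) = 18.0923

|z| = 18.0923


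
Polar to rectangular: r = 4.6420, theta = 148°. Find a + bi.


a = 4.6420*cos(148°) = 4.6420*(-0.84805) = -3.9366
b = 4.6420*sin(148°) = 4.6420*0.52992 = 2.4599

-3.9366 + 2.4599i


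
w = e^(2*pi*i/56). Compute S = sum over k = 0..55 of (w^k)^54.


The roots are w_k = w^k with w = e^(2*pi*i/56), and (w^k)^54 = (w^54)^k.
So S = 1 + u + u^2 + ... + u^(55) with u = w^54.
54 = 0*56 + 54, so 54 is not a multiple of 56: u = w^54 ≠ 1 (w is a primitive 56th root), while u^56 = (w^56)^54 = 1.
Geometric series: S = (1 - u^56)/(1 - u) = (1 - 1)/(1 - u) = 0

S = 0


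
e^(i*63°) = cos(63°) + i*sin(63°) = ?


cos(63°) = 0.4540
sin(63°) = 0.8910

e^(i*63°) = 0.4540 + 0.8910i


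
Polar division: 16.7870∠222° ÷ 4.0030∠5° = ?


r = 16.7870 / 4.0030 = 4.1936
theta = 222° - 5° = 217° = 217° (mod 360)

4.1936 cis(217°)


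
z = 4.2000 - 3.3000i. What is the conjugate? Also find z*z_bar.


z_bar = 4.2000 + 3.3000i
z*z_bar = 4.2^2 + (-3.3)^2 = 17.64 + 10.89 = 28.53

z_bar = 4.2000 + 3.3000i, z*z_bar = 28.53


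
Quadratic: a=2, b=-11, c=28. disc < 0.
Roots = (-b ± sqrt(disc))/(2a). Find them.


disc = (-11)^2 - 4*2*28 = 121 - 224 = -103
sqrt(|disc|) = sqrt(103) = 10.1489
Real part = 11/(2*2) = 2.7500
Imag part = 10.1489/(2*2) = 2.5372

2.7500 ± 2.5372i


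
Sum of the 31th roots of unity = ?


The sum of all 31th roots of unity is 0.
Geometric series: (1 - w^31)/(1 - w) = (1-1)/(1-w) = 0 since w^31 = 1, w ≠ 1.
Alternatively: coefficient of z^30 in z^31 - 1 is 0.

0


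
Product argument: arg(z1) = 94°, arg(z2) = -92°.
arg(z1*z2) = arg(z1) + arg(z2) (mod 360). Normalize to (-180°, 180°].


arg(z1*z2) = 94° - 92° = 2°
Normalized to (-180°, 180°]: 2°

2°


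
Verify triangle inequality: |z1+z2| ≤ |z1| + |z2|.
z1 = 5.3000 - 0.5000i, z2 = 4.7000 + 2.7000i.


|z1| = sqrt(5.3^2 + (-0.5)^2) = sqrt(28.34) = 5.3235
|z2| = sqrt(4.7^2 + 2.7^2) = sqrt(29.38) = 5.4203
z1+z2 = 10.0000 + 2.2000i
|z1+z2| = sqrt(104.84) = 10.2391
|z1|+|z2| = 5.3235 + 5.4203 = 10.7438

|z1+z2| = 10.2391 ≤ |z1|+|z2| = 10.7438 (verified)


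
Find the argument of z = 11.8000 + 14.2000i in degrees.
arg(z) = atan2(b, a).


Re = 11.8, Im = 14.2
arg = atan2(14.2, 11.8) = 50.2739 degrees

arg(z) = 50.2739 degrees


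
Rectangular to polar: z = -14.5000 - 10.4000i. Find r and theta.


r = sqrt(210.25+108.16) = sqrt(318.41) = 17.8440
theta = atan2(-10.4, -14.5) = -144.3503 degrees

r = 17.8440, theta = -144.3503 degrees


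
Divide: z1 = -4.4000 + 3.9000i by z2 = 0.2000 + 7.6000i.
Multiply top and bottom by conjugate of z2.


Conjugate of z2 = 0.2000 - 7.6000i
Numerator: (-4.4000 + 3.9000i)(0.2000 - 7.6000i) = 28.7600 + 34.2200i
Denominator: 0.2^2 + 7.6^2 = 57.8
Result = (28.7600 + 34.2200i)/57.8

0.4976 + 0.5920i


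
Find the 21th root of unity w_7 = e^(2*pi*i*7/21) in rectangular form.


Angle = 360*7/21 = 120°
a = cos(120°) = -0.5000
b = sin(120°) = 0.8660

-0.5000 + 0.8660i


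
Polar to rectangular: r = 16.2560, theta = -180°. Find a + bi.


a = 16.2560*cos(-180°) = 16.2560*(-1) = -16.2560
b = 16.2560*sin(-180°) = 16.2560*0 = 0

-16.2560 + 0i


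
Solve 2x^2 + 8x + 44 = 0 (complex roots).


disc = 8^2 - 4*2*44 = 64 - 352 = -288
sqrt(|disc|) = sqrt(288) = 16.9706
Real part = -8/(2*2) = -2.0000
Imag part = 16.9706/(2*2) = 4.2426

-2.0000 ± 4.2426i


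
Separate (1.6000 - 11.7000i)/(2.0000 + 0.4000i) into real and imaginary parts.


Multiply by conjugate: (1.6000 - 11.7000i)(2.0000 - 0.4000i) / (2^2 + 0.4^2)
Numerator real = 1.6*2 - (11.7)*0.4 = -1.48
Numerator imag = -11.7*2 - 1.6*0.4 = -24.04
Denominator = 4.16
Re(z) = -1.48/4.16 = -0.3558
Im(z) = -24.04/4.16 = -5.7788

Re(z) = -0.3558, Im(z) = -5.7788


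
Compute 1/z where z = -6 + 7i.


|z|^2 = 36+49 = 85
1/z = (-6 - 7i)/85

1/z = -0.0706 - 0.0824i


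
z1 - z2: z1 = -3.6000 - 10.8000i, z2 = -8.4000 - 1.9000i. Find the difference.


Real: -3.6 + 8.4 = 4.8
Imag: -10.8 + 1.9 = -8.9

4.8000 - 8.9000i


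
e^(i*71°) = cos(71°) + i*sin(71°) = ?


cos(71°) = 0.3256
sin(71°) = 0.9455

e^(i*71°) = 0.3256 + 0.9455i


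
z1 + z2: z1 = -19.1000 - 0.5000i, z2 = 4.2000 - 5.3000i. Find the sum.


Real: -19.1 + 4.2 = -14.9
Imag: -0.5 - 5.3 = -5.8

-14.9000 - 5.8000i


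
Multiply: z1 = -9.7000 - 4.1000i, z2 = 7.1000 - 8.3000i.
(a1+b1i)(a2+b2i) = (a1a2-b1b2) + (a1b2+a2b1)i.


Real = -9.7*7.1 - (-4.1)*(-8.3) = -68.87 - 34.03 = -102.9
Imag = -9.7*(-8.3) + 7.1*(-4.1) = 80.51 - (29.11) = 51.4

-102.9000 + 51.4000i


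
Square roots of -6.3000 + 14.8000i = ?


|z| = sqrt(39.69+219.04) = 16.0851
sqrt((|z|+a)/2) = sqrt((16.0851+(-6.3))/2) = sqrt(4.8925) = 2.2119
sqrt((|z|-a)/2) = sqrt((16.0851-(-6.3))/2) = sqrt(11.1925) = 3.3455

±(2.2119 + 3.3455i) i.e. 2.2119 + 3.3455i and -2.2119 - 3.3455i


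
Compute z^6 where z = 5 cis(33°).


r^6 = 5^6 = 15625
n*theta = 6*33° = 198° = 198° (mod 360)
a = 15625*cos(198°) = -14860.2581
b = 15625*sin(198°) = -4828.3905

15625 cis(198°) = -14860.2581 - 4828.3905i


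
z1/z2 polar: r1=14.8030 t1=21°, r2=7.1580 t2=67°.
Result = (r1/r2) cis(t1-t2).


r = 14.8030 / 7.1580 = 2.0680
theta = 21° - 67° = -46° = 314° (mod 360)

2.0680 cis(314°)


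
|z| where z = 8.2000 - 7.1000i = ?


|z| = sqrt(8.2^2 + (-7.1)^2) = sqrt(67.24 + 50.41) = sqrt(117.65) = 10.8467

|z| = 10.8467


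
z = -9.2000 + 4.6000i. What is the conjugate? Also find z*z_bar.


z_bar = -9.2000 - 4.6000i
z*z_bar = (-9.2)^2 + 4.6^2 = 84.64 + 21.16 = 105.8

z_bar = -9.2000 - 4.6000i, z*z_bar = 105.8


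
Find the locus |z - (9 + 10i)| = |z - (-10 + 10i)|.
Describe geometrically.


Equal distances means the locus is the perpendicular bisector of z1 and z2.
Midpoint = ((9+(-10))/2, (10+10)/2) = (-0.5000, 10.0000)

Perpendicular bisector through (-0.5000, 10.0000)


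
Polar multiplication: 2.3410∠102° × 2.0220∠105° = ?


r = 2.3410 * 2.0220 = 4.7335
theta = 102° + 105° = 207° = 207° (mod 360)

4.7335 cis(207°)


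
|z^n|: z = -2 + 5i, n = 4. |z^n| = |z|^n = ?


|z| = sqrt(4+25) = sqrt(29) = 5.3852
|z^4| = |z|^4 = (sqrt(29))^4 = 29^2 = 841

|z^4| = 841


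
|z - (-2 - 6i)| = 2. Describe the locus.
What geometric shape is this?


|z - z0| = r is a circle with center z0 and radius r.
Center = (-2, -6), radius = 2

Circle with center (-2, -6) and radius 2


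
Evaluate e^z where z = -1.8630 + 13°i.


e^-1.8630 = 0.1552
cos(13°) = 0.9744
sin(13°) = 0.225
Real = 0.1552*0.9744 = 0.1512
Imag = 0.1552*0.225 = 0.0349

0.1512 + 0.0349i


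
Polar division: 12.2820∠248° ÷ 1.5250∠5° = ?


r = 12.2820 / 1.5250 = 8.0538
theta = 248° - 5° = 243° = 243° (mod 360)

8.0538 cis(243°)


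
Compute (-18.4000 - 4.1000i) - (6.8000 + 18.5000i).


Real: -18.4 - 6.8 = -25.2
Imag: -4.1 - 18.5 = -22.6

-25.2000 - 22.6000i


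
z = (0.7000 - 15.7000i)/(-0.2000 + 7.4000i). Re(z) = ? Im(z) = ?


Multiply by conjugate: (0.7000 - 15.7000i)(-0.2000 - 7.4000i) / ((-0.2)^2 + 7.4^2)
Numerator real = 0.7*(-0.2) - (15.7)*7.4 = -116.32
Numerator imag = -15.7*(-0.2) - 0.7*7.4 = -2.04
Denominator = 54.8
Re(z) = -116.32/54.8 = -2.1226
Im(z) = -2.04/54.8 = -0.0372

Re(z) = -2.1226, Im(z) = -0.0372


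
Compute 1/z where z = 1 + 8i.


|z|^2 = 1+64 = 65
1/z = (1 - 8i)/65

1/z = 0.0154 - 0.1231i


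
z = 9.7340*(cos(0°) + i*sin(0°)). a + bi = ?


a = 9.7340*cos(0°) = 9.7340*1 = 9.7340
b = 9.7340*sin(0°) = 9.7340*0 = 0

9.7340 + 0i


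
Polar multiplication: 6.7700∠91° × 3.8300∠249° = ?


r = 6.7700 * 3.8300 = 25.9291
theta = 91° + 249° = 340° = 340° (mod 360)

25.9291 cis(340°)


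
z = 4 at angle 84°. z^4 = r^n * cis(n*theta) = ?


r^4 = 4^4 = 256
n*theta = 4*84° = 336° = 336° (mod 360)
a = 256*cos(336°) = 233.8676
b = 256*sin(336°) = -104.1246

256 cis(336°) = 233.8676 - 104.1246i


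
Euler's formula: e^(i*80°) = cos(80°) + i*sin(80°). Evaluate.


cos(80°) = 0.1736
sin(80°) = 0.9848

e^(i*80°) = 0.1736 + 0.9848i


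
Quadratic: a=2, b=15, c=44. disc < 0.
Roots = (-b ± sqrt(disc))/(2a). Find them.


disc = 15^2 - 4*2*44 = 225 - 352 = -127
sqrt(|disc|) = sqrt(127) = 11.2694
Real part = -15/(2*2) = -3.7500
Imag part = 11.2694/(2*2) = 2.8174

-3.7500 ± 2.8174i


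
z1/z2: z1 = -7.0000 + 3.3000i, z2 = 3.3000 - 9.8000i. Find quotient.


Conjugate of z2 = 3.3000 + 9.8000i
Numerator: (-7.0000 + 3.3000i)(3.3000 + 9.8000i) = -55.4400 - 57.7100i
Denominator: 3.3^2 + (-9.8)^2 = 106.93
Result = (-55.4400 - 57.7100i)/106.93

-0.5185 - 0.5397i


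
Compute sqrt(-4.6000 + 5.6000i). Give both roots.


|z| = sqrt(21.16+31.36) = 7.2471
sqrt((|z|+a)/2) = sqrt((7.2471+(-4.6))/2) = sqrt(1.3235) = 1.1504
sqrt((|z|-a)/2) = sqrt((7.2471-(-4.6))/2) = sqrt(5.9235) = 2.4338

±(1.1504 + 2.4338i) i.e. 1.1504 + 2.4338i and -1.1504 - 2.4338i


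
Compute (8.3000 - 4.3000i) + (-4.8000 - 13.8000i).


Real: 8.3 - 4.8 = 3.5
Imag: -4.3 - 13.8 = -18.1

3.5000 - 18.1000i


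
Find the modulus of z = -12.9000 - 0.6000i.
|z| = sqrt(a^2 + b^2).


|z| = sqrt((-12.9)^2 + (-0.6)^2) = sqrt(166.41 + 0.36) = sqrt(166.77) = 12.9139

|z| = 12.9139


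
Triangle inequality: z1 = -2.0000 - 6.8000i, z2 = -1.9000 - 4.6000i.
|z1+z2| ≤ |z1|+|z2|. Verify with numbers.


|z1| = sqrt((-2)^2 + (-6.8)^2) = sqrt(50.24) = 7.0880
|z2| = sqrt((-1.9)^2 + (-4.6)^2) = sqrt(24.77) = 4.9769
z1+z2 = -3.9000 - 11.4000i
|z1+z2| = sqrt(145.17) = 12.0487
|z1|+|z2| = 7.0880 + 4.9769 = 12.0649

|z1+z2| = 12.0487 ≤ |z1|+|z2| = 12.0649 (verified)


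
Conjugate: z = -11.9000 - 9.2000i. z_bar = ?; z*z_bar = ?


z_bar = -11.9000 + 9.2000i
z*z_bar = (-11.9)^2 + (-9.2)^2 = 141.61 + 84.64 = 226.25

z_bar = -11.9000 + 9.2000i, z*z_bar = 226.25


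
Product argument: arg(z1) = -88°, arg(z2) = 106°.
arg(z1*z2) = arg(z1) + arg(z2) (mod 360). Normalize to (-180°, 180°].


arg(z1*z2) = -88° + 106° = 18°
Normalized to (-180°, 180°]: 18°

18°


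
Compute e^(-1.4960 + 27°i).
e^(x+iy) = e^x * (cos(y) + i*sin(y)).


e^-1.4960 = 0.2240
cos(27°) = 0.891
sin(27°) = 0.454
Real = 0.2240*0.891 = 0.1996
Imag = 0.2240*0.454 = 0.1017

0.1996 + 0.1017i


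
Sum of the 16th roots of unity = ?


The sum of all 16th roots of unity is 0.
Geometric series: (1 - w^16)/(1 - w) = (1-1)/(1-w) = 0 since w^16 = 1, w ≠ 1.
Alternatively: coefficient of z^15 in z^16 - 1 is 0.

0


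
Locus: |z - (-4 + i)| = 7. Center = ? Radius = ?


|z - z0| = r is a circle with center z0 and radius r.
Center = (-4, 1), radius = 7

Circle with center (-4, 1) and radius 7


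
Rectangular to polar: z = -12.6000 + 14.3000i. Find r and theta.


r = sqrt(158.76+204.49) = sqrt(363.25) = 19.0591
theta = atan2(14.3, -12.6) = 131.3839 degrees

r = 19.0591, theta = 131.3839 degrees


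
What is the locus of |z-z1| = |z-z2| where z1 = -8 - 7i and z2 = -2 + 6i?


Equal distances means the locus is the perpendicular bisector of z1 and z2.
Midpoint = ((-8+(-2))/2, (-7+6)/2) = (-5.0000, -0.5000)

Perpendicular bisector through (-5.0000, -0.5000)


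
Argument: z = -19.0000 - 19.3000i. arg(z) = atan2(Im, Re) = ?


Re = -19, Im = -19.3
arg = atan2(-19.3, -19) = -134.5512 degrees

arg(z) = -134.5512 degrees


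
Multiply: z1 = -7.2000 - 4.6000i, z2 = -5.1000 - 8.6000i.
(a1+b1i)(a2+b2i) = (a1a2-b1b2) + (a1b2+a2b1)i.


Real = -7.2*(-5.1) - (-4.6)*(-8.6) = 36.72 - 39.56 = -2.84
Imag = -7.2*(-8.6) - (5.1)*(-4.6) = 61.92 + 23.46 = 85.38

-2.8400 + 85.3800i


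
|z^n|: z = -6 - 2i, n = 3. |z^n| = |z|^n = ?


|z| = sqrt(36+4) = sqrt(40) = 6.3246
|z^3| = |z|^3 = (sqrt(40))^3 = 40*sqrt(40)

|z^3| = 40*sqrt(40) ≈ 252.9822


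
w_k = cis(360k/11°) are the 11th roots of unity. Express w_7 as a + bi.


Angle = 360*7/11 = 229.0909°
a = cos(229.0909°) = -0.6549
b = sin(229.0909°) = -0.7557

-0.6549 - 0.7557i


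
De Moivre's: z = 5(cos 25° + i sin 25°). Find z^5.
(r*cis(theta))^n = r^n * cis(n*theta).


r^5 = 5^5 = 3125
n*theta = 5*25° = 125° = 125° (mod 360)
a = 3125*cos(125°) = -1792.4264
b = 3125*sin(125°) = 2559.8501

3125 cis(125°) = -1792.4264 + 2559.8501i


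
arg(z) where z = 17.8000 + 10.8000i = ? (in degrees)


Re = 17.8, Im = 10.8
arg = atan2(10.8, 17.8) = 31.2469 degrees

arg(z) = 31.2469 degrees


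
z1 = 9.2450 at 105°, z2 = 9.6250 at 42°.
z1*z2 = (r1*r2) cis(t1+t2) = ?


r = 9.2450 * 9.6250 = 88.9831
theta = 105° + 42° = 147° = 147° (mod 360)

88.9831 cis(147°)


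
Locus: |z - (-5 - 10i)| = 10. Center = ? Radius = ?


|z - z0| = r is a circle with center z0 and radius r.
Center = (-5, -10), radius = 10

Circle with center (-5, -10) and radius 10


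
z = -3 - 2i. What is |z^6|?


|z| = sqrt(9+4) = sqrt(13) = 3.6056
|z^6| = |z|^6 = (sqrt(13))^6 = 13^3 = 2197

|z^6| = 2197


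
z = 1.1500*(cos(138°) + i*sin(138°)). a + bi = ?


a = 1.1500*cos(138°) = 1.1500*(-0.7431) = -0.8546
b = 1.1500*sin(138°) = 1.1500*0.6691 = 0.7695

-0.8546 + 0.7695i


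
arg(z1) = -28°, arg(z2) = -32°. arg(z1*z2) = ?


arg(z1*z2) = -28° - 32° = -60°
Normalized to (-180°, 180°]: -60°

-60°


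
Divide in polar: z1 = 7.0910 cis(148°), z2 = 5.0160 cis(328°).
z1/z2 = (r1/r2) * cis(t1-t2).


r = 7.0910 / 5.0160 = 1.4137
theta = 148° - 328° = -180° = 180° (mod 360)

1.4137 cis(180°)


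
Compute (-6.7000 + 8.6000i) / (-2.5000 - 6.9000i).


Conjugate of z2 = -2.5000 + 6.9000i
Numerator: (-6.7000 + 8.6000i)(-2.5000 + 6.9000i) = -42.5900 - 67.7300i
Denominator: (-2.5)^2 + (-6.9)^2 = 53.86
Result = (-42.5900 - 67.7300i)/53.86

-0.7908 - 1.2575i


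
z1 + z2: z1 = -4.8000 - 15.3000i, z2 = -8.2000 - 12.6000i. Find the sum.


Real: -4.8 - 8.2 = -13
Imag: -15.3 - 12.6 = -27.9

-13.0000 - 27.9000i


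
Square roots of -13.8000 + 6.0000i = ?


|z| = sqrt(190.44+36) = 15.0479
sqrt((|z|+a)/2) = sqrt((15.0479+(-13.8))/2) = sqrt(0.6240) = 0.7899
sqrt((|z|-a)/2) = sqrt((15.0479-(-13.8))/2) = sqrt(14.4240) = 3.7979

±(0.7899 + 3.7979i) i.e. 0.7899 + 3.7979i and -0.7899 - 3.7979i


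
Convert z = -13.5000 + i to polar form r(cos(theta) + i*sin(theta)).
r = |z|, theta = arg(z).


r = sqrt(182.25+1) = sqrt(183.25) = 13.5370
theta = atan2(1, -13.5) = 175.7636 degrees

r = 13.5370, theta = 175.7636 degrees


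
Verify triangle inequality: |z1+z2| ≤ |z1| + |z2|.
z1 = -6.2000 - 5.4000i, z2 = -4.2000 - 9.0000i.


|z1| = sqrt((-6.2)^2 + (-5.4)^2) = sqrt(67.6) = 8.2219
|z2| = sqrt((-4.2)^2 + (-9)^2) = sqrt(98.64) = 9.9318
z1+z2 = -10.4000 - 14.4000i
|z1+z2| = sqrt(315.52) = 17.7629
|z1|+|z2| = 8.2219 + 9.9318 = 18.1537

|z1+z2| = 17.7629 ≤ |z1|+|z2| = 18.1537 (verified)


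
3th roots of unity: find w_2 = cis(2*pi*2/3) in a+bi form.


Angle = 360*2/3 = 240°
a = cos(240°) = -0.5000
b = sin(240°) = -0.8660

-0.5000 - 0.8660i


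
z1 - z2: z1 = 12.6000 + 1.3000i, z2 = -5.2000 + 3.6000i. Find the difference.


Real: 12.6 + 5.2 = 17.8
Imag: 1.3 - 3.6 = -2.3

17.8000 - 2.3000i


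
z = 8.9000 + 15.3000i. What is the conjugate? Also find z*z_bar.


z_bar = 8.9000 - 15.3000i
z*z_bar = 8.9^2 + 15.3^2 = 79.21 + 234.09 = 313.3

z_bar = 8.9000 - 15.3000i, z*z_bar = 313.3


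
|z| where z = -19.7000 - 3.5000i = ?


|z| = sqrt((-19.7)^2 + (-3.5)^2) = sqrt(388.09 + 12.25) = sqrt(400.34) = 20.0085

|z| = 20.0085


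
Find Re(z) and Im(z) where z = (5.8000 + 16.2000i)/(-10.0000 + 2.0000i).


Multiply by conjugate: (5.8000 + 16.2000i)(-10.0000 - 2.0000i) / ((-10)^2 + 2^2)
Numerator real = 5.8*(-10) + 16.2*2 = -25.6
Numerator imag = 16.2*(-10) - 5.8*2 = -173.6
Denominator = 104
Re(z) = -25.6/104 = -0.2462
Im(z) = -173.6/104 = -1.6692

Re(z) = -0.2462, Im(z) = -1.6692


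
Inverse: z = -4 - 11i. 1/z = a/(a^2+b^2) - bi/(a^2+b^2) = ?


|z|^2 = 16+121 = 137
1/z = (-4 + 11i)/137

1/z = -0.0292 + 0.0803i


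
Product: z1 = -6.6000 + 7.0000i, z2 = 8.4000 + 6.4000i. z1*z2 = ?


Real = -6.6*8.4 - 7*6.4 = -55.44 - 44.8 = -100.24
Imag = -6.6*6.4 + 8.4*7 = -42.24 + 58.8 = 16.56

-100.2400 + 16.5600i


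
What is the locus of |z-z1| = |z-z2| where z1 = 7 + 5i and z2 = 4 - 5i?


Equal distances means the locus is the perpendicular bisector of z1 and z2.
Midpoint = ((7+4)/2, (5+(-5))/2) = (5.5000, 0)

Perpendicular bisector through (5.5000, 0)


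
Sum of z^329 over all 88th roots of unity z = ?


The roots are w_k = w^k with w = e^(2*pi*i/88), and (w^k)^329 = (w^329)^k.
So S = 1 + u + u^2 + ... + u^(87) with u = w^329.
329 = 3*88 + 65, so 329 is not a multiple of 88: u = (w^88)^3 * w^65 = w^65 ≠ 1 (w is a primitive 88th root), while u^88 = (w^88)^329 = 1.
Geometric series: S = (1 - u^88)/(1 - u) = (1 - 1)/(1 - u) = 0

S = 0


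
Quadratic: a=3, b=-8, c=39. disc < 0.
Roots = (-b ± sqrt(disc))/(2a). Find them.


disc = (-8)^2 - 4*3*39 = 64 - 468 = -404
sqrt(|disc|) = sqrt(404) = 20.0998
Real part = 8/(2*3) = 1.3333
Imag part = 20.0998/(2*3) = 3.3500

1.3333 ± 3.3500i


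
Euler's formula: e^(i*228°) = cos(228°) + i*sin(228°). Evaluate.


cos(228°) = -0.6691
sin(228°) = -0.7431

e^(i*228°) = -0.6691 - 0.7431i


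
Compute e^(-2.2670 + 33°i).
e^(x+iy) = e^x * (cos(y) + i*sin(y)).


e^-2.2670 = 0.1036
cos(33°) = 0.8387
sin(33°) = 0.5446
Real = 0.1036*0.8387 = 0.0869
Imag = 0.1036*0.5446 = 0.0564

0.0869 + 0.0564i


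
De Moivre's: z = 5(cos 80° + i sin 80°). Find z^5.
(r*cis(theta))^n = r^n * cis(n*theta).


r^5 = 5^5 = 3125
n*theta = 5*80° = 400° = 40° (mod 360)
a = 3125*cos(40°) = 2393.8889
b = 3125*sin(40°) = 2008.7113

3125 cis(40°) = 2393.8889 + 2008.7113i


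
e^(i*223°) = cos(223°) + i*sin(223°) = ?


cos(223°) = -0.7314
sin(223°) = -0.6820

e^(i*223°) = -0.7314 - 0.6820i


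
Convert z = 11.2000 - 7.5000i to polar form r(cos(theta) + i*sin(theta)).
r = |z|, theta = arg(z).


r = sqrt(125.44+56.25) = sqrt(181.69) = 13.4792
theta = atan2(-7.5, 11.2) = -33.8080 degrees

r = 13.4792, theta = -33.8080 degrees


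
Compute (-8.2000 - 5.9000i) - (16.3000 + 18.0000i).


Real: -8.2 - 16.3 = -24.5
Imag: -5.9 - 18 = -23.9

-24.5000 - 23.9000i


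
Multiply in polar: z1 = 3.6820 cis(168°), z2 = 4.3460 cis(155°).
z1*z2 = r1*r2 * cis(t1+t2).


r = 3.6820 * 4.3460 = 16.0020
theta = 168° + 155° = 323° = 323° (mod 360)

16.0020 cis(323°)


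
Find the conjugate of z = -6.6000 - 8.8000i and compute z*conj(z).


z_bar = -6.6000 + 8.8000i
z*z_bar = (-6.6)^2 + (-8.8)^2 = 43.56 + 77.44 = 121

z_bar = -6.6000 + 8.8000i, z*z_bar = 121


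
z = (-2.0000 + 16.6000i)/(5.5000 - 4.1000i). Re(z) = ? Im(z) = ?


Multiply by conjugate: (-2.0000 + 16.6000i)(5.5000 + 4.1000i) / (5.5^2 + (-4.1)^2)
Numerator real = -2*5.5 + 16.6*(-4.1) = -79.06
Numerator imag = 16.6*5.5 - (-2)*(-4.1) = 83.1
Denominator = 47.06
Re(z) = -79.06/47.06 = -1.6800
Im(z) = 83.1/47.06 = 1.7658

Re(z) = -1.6800, Im(z) = 1.7658


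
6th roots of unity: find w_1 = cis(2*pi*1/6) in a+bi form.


Angle = 360*1/6 = 60°
a = cos(60°) = 0.5000
b = sin(60°) = 0.8660

0.5000 + 0.8660i


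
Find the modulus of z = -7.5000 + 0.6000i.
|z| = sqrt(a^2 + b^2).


|z| = sqrt((-7.5)^2 + 0.6^2) = sqrt(56.25 + 0.36) = sqrt(56.61) = 7.5240

|z| = 7.5240


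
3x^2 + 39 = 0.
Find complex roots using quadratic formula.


disc = 0^2 - 4*3*39 = 0 - 468 = -468
sqrt(|disc|) = sqrt(468) = 21.6333
Real part = 0/(2*3) = 0
Imag part = 21.6333/(2*3) = 3.6056

0 ± 3.6056i


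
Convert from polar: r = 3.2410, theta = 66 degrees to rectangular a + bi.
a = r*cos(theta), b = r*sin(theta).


a = 3.2410*cos(66°) = 3.2410*0.40674 = 1.3182
b = 3.2410*sin(66°) = 3.2410*0.91355 = 2.9608

1.3182 + 2.9608i


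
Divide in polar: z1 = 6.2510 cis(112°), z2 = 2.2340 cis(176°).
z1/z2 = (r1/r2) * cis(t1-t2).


r = 6.2510 / 2.2340 = 2.7981
theta = 112° - 176° = -64° = 296° (mod 360)

2.7981 cis(296°)


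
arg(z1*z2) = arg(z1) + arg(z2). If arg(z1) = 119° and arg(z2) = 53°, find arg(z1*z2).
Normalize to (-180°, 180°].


arg(z1*z2) = 119° + 53° = 172°
Normalized to (-180°, 180°]: 172°

172°


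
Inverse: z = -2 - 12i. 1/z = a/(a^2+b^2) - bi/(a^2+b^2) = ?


|z|^2 = 4+144 = 148
1/z = (-2 + 12i)/148

1/z = -0.0135 + 0.0811i


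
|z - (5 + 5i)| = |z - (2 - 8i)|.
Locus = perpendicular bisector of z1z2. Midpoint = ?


Equal distances means the locus is the perpendicular bisector of z1 and z2.
Midpoint = ((5+2)/2, (5+(-8))/2) = (3.5000, -1.5000)

Perpendicular bisector through (3.5000, -1.5000)


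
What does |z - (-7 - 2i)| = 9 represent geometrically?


|z - z0| = r is a circle with center z0 and radius r.
Center = (-7, -2), radius = 9

Circle with center (-7, -2) and radius 9


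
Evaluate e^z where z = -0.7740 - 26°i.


e^-0.7740 = 0.4612
cos(-26°) = 0.8988
sin(-26°) = -0.4384
Real = 0.4612*0.8988 = 0.4145
Imag = 0.4612*(-0.4384) = -0.2022

0.4145 - 0.2022i


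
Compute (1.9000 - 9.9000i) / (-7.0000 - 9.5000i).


Conjugate of z2 = -7.0000 + 9.5000i
Numerator: (1.9000 - 9.9000i)(-7.0000 + 9.5000i) = 80.7500 + 87.3500i
Denominator: (-7)^2 + (-9.5)^2 = 139.25
Result = (80.7500 + 87.3500i)/139.25

0.5799 + 0.6273i


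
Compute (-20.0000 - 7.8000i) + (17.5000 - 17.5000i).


Real: -20 + 17.5 = -2.5
Imag: -7.8 - 17.5 = -25.3

-2.5000 - 25.3000i


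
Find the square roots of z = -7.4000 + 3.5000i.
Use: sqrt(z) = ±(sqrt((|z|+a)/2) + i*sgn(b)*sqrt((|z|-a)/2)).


|z| = sqrt(54.76+12.25) = 8.1860
sqrt((|z|+a)/2) = sqrt((8.1860+(-7.4))/2) = sqrt(0.3930) = 0.6269
sqrt((|z|-a)/2) = sqrt((8.1860-(-7.4))/2) = sqrt(7.7930) = 2.7916

±(0.6269 + 2.7916i) i.e. 0.6269 + 2.7916i and -0.6269 - 2.7916i


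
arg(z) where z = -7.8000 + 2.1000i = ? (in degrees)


Re = -7.8, Im = 2.1
arg = atan2(2.1, -7.8) = 164.9315 degrees

arg(z) = 164.9315 degrees


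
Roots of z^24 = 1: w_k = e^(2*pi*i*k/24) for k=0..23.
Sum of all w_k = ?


The sum of all 24th roots of unity is 0.
Geometric series: (1 - w^24)/(1 - w) = (1-1)/(1-w) = 0 since w^24 = 1, w ≠ 1.
Alternatively: coefficient of z^23 in z^24 - 1 is 0.

0


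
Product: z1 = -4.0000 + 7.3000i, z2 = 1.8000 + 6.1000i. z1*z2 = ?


Real = -4*1.8 - 7.3*6.1 = -7.2 - 44.53 = -51.73
Imag = -4*6.1 + 1.8*7.3 = -24.4 + 13.14 = -11.26

-51.7300 - 11.2600i


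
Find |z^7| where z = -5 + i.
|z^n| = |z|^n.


|z| = sqrt(25+1) = sqrt(26) = 5.0990
|z^7| = |z|^7 = (sqrt(26))^7 = 26^3 * sqrt(26) = 17576*sqrt(26)

|z^7| = 17576*sqrt(26) ≈ 89620.3670


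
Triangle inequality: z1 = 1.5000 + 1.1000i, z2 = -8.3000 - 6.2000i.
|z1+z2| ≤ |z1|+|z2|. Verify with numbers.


|z1| = sqrt(1.5^2 + 1.1^2) = sqrt(3.46) = 1.8601
|z2| = sqrt((-8.3)^2 + (-6.2)^2) = sqrt(107.33) = 10.3600
z1+z2 = -6.8000 - 5.1000i
|z1+z2| = sqrt(72.25) = 8.5000
|z1|+|z2| = 1.8601 + 10.3600 = 12.2201

|z1+z2| = 8.5000 ≤ |z1|+|z2| = 12.2201 (verified)


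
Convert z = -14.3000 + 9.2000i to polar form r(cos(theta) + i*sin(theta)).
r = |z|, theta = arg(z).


r = sqrt(204.49+84.64) = sqrt(289.13) = 17.0038
theta = atan2(9.2, -14.3) = 147.2445 degrees

r = 17.0038, theta = 147.2445 degrees


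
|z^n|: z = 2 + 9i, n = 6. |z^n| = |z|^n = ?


|z| = sqrt(4+81) = sqrt(85) = 9.2195
|z^6| = |z|^6 = (sqrt(85))^6 = 85^3 = 614125

|z^6| = 614125


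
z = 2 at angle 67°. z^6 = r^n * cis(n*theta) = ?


r^6 = 2^6 = 64
n*theta = 6*67° = 402° = 42° (mod 360)
a = 64*cos(42°) = 47.5613
b = 64*sin(42°) = 42.8244

64 cis(42°) = 47.5613 + 42.8244i


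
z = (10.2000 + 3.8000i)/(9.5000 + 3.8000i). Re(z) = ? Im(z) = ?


Multiply by conjugate: (10.2000 + 3.8000i)(9.5000 - 3.8000i) / (9.5^2 + 3.8^2)
Numerator real = 10.2*9.5 + 3.8*3.8 = 111.34
Numerator imag = 3.8*9.5 - 10.2*3.8 = -2.66
Denominator = 104.69
Re(z) = 111.34/104.69 = 1.0635
Im(z) = -2.66/104.69 = -0.0254

Re(z) = 1.0635, Im(z) = -0.0254


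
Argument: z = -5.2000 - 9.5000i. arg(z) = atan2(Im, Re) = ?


Re = -5.2, Im = -9.5
arg = atan2(-9.5, -5.2) = -118.6949 degrees

arg(z) = -118.6949 degrees


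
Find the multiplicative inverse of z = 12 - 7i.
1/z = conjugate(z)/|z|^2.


|z|^2 = 144+49 = 193
1/z = (12 + 7i)/193

1/z = 0.0622 + 0.0363i


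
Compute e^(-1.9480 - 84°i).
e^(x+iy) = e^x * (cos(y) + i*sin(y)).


e^-1.9480 = 0.1426
cos(-84°) = 0.1045
sin(-84°) = -0.9945
Real = 0.1426*0.1045 = 0.0149
Imag = 0.1426*(-0.9945) = -0.1418

0.0149 - 0.1418i


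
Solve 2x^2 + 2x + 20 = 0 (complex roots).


disc = 2^2 - 4*2*20 = 4 - 160 = -156
sqrt(|disc|) = sqrt(156) = 12.4900
Real part = -2/(2*2) = -0.5000
Imag part = 12.4900/(2*2) = 3.1225

-0.5000 ± 3.1225i


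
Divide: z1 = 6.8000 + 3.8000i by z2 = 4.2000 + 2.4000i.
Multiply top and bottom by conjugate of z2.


Conjugate of z2 = 4.2000 - 2.4000i
Numerator: (6.8000 + 3.8000i)(4.2000 - 2.4000i) = 37.6800 - 0.3600i
Denominator: 4.2^2 + 2.4^2 = 23.4
Result = (37.6800 - 0.3600i)/23.4

1.6103 - 0.0154i


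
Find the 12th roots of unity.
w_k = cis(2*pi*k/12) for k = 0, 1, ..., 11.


The 12th roots of unity are cis(360k/12°) for k=0..11
Angle step = 360/12 = 30°
Primitive root: cis(30°)
Primitive root = 0.8660 + 0.5000i

12 roots at angles: 0°, 30°, 60°, 90°, 120°, 150°, 180°, 210°, 240°, 270°, 300°, 330°


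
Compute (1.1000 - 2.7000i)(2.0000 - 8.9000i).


Real = 1.1*2 - (-2.7)*(-8.9) = 2.2 - 24.03 = -21.83
Imag = 1.1*(-8.9) + 2*(-2.7) = -9.79 - (5.4) = -15.19

-21.8300 - 15.1900i


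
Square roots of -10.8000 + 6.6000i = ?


|z| = sqrt(116.64+43.56) = 12.6570
sqrt((|z|+a)/2) = sqrt((12.6570+(-10.8))/2) = sqrt(0.9285) = 0.9636
sqrt((|z|-a)/2) = sqrt((12.6570-(-10.8))/2) = sqrt(11.7285) = 3.4247

±(0.9636 + 3.4247i) i.e. 0.9636 + 3.4247i and -0.9636 - 3.4247i


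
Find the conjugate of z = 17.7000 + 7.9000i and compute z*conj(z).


z_bar = 17.7000 - 7.9000i
z*z_bar = 17.7^2 + 7.9^2 = 313.29 + 62.41 = 375.7

z_bar = 17.7000 - 7.9000i, z*z_bar = 375.7


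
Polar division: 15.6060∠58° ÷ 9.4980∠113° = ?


r = 15.6060 / 9.4980 = 1.6431
theta = 58° - 113° = -55° = 305° (mod 360)

1.6431 cis(305°)


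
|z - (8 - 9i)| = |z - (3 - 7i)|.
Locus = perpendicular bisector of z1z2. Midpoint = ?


Equal distances means the locus is the perpendicular bisector of z1 and z2.
Midpoint = ((8+3)/2, (-9+(-7))/2) = (5.5000, -8.0000)

Perpendicular bisector through (5.5000, -8.0000)


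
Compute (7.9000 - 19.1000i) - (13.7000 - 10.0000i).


Real: 7.9 - 13.7 = -5.8
Imag: -19.1 + 10 = -9.1

-5.8000 - 9.1000i


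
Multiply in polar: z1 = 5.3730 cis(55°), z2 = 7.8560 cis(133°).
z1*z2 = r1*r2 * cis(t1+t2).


r = 5.3730 * 7.8560 = 42.2103
theta = 55° + 133° = 188° = 188° (mod 360)

42.2103 cis(188°)


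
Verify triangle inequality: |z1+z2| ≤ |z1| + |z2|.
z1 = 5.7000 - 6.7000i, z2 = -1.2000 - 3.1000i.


|z1| = sqrt(5.7^2 + (-6.7)^2) = sqrt(77.38) = 8.7966
|z2| = sqrt((-1.2)^2 + (-3.1)^2) = sqrt(11.05) = 3.3242
z1+z2 = 4.5000 - 9.8000i
|z1+z2| = sqrt(116.29) = 10.7838
|z1|+|z2| = 8.7966 + 3.3242 = 12.1208

|z1+z2| = 10.7838 ≤ |z1|+|z2| = 12.1208 (verified)


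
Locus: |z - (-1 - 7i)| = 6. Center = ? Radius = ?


|z - z0| = r is a circle with center z0 and radius r.
Center = (-1, -7), radius = 6

Circle with center (-1, -7) and radius 6


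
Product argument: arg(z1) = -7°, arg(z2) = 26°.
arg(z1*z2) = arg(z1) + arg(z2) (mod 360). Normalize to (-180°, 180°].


arg(z1*z2) = -7° + 26° = 19°
Normalized to (-180°, 180°]: 19°

19°


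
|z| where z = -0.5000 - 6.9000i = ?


|z| = sqrt((-0.5)^2 + (-6.9)^2) = sqrt(0.25 + 47.61) = sqrt(47.86) = 6.9181

|z| = 6.9181


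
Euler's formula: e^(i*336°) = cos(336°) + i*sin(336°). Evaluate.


cos(336°) = 0.9135
sin(336°) = -0.4067

e^(i*336°) = 0.9135 - 0.4067i


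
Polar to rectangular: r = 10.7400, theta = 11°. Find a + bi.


a = 10.7400*cos(11°) = 10.7400*0.98163 = 10.5427
b = 10.7400*sin(11°) = 10.7400*0.19081 = 2.0493

10.5427 + 2.0493i


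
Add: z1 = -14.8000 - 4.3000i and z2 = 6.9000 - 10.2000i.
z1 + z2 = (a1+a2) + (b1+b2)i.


Real: -14.8 + 6.9 = -7.9
Imag: -4.3 - 10.2 = -14.5

-7.9000 - 14.5000i


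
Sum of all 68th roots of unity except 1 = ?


With w = e^(2*pi*i/68), all 68 of the 68th roots of unity w^0 = 1, w, ..., w^(67) sum to 0: 1 + w + ... + w^(67) = (1 - w^68)/(1 - w) = 0 since w^68 = 1, w ≠ 1.
Removing the root 1: w + w^2 + ... + w^(67) = 0 - 1 = -1

Sum = -1


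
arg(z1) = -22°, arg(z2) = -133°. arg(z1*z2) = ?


arg(z1*z2) = -22° - 133° = -155°
Normalized to (-180°, 180°]: -155°

-155°


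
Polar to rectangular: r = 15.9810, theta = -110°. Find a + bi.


a = 15.9810*cos(-110°) = 15.9810*(-0.34202) = -5.4658
b = 15.9810*sin(-110°) = 15.9810*(-0.93969) = -15.0172

-5.4658 - 15.0172i


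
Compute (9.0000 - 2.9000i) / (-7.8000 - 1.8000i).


Conjugate of z2 = -7.8000 + 1.8000i
Numerator: (9.0000 - 2.9000i)(-7.8000 + 1.8000i) = -64.9800 + 38.8200i
Denominator: (-7.8)^2 + (-1.8)^2 = 64.08
Result = (-64.9800 + 38.8200i)/64.08

-1.0140 + 0.6058i


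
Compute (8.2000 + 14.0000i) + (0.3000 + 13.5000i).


Real: 8.2 + 0.3 = 8.5
Imag: 14 + 13.5 = 27.5

8.5000 + 27.5000i


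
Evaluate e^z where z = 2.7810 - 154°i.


e^2.7810 = 16.1351
cos(-154°) = -0.8988
sin(-154°) = -0.438371
Real = 16.1351*(-0.8988) = -14.5022
Imag = 16.1351*(-0.438371) = -7.0732

-14.5022 - 7.0732i


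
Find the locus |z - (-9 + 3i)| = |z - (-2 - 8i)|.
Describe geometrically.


Equal distances means the locus is the perpendicular bisector of z1 and z2.
Midpoint = ((-9+(-2))/2, (3+(-8))/2) = (-5.5000, -2.5000)

Perpendicular bisector through (-5.5000, -2.5000)


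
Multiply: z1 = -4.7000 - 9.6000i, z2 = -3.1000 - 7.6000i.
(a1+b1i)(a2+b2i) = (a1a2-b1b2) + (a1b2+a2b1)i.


Real = -4.7*(-3.1) - (-9.6)*(-7.6) = 14.57 - 72.96 = -58.39
Imag = -4.7*(-7.6) - (3.1)*(-9.6) = 35.72 + 29.76 = 65.48

-58.3900 + 65.4800i


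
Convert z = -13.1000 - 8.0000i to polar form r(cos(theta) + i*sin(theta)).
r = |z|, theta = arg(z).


r = sqrt(171.61+64) = sqrt(235.61) = 15.3496
theta = atan2(-8, -13.1) = -148.5881 degrees

r = 15.3496, theta = -148.5881 degrees


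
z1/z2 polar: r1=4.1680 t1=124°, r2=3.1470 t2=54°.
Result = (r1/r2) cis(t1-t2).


r = 4.1680 / 3.1470 = 1.3244
theta = 124° - 54° = 70° = 70° (mod 360)

1.3244 cis(70°)


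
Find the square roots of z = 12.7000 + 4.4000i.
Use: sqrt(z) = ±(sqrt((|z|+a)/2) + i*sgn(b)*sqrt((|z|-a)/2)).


|z| = sqrt(161.29+19.36) = 13.4406
sqrt((|z|+a)/2) = sqrt((13.4406+12.7)/2) = sqrt(13.0703) = 3.6153
sqrt((|z|-a)/2) = sqrt((13.4406-12.7)/2) = sqrt(0.3703) = 0.6085

±(3.6153 + 0.6085i) i.e. 3.6153 + 0.6085i and -3.6153 - 0.6085i


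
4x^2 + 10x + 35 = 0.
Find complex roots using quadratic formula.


disc = 10^2 - 4*4*35 = 100 - 560 = -460
sqrt(|disc|) = sqrt(460) = 21.4476
Real part = -10/(2*4) = -1.2500
Imag part = 21.4476/(2*4) = 2.6810

-1.2500 ± 2.6810i


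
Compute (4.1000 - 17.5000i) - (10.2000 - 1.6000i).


Real: 4.1 - 10.2 = -6.1
Imag: -17.5 + 1.6 = -15.9

-6.1000 - 15.9000i


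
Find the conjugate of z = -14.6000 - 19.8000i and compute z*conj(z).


z_bar = -14.6000 + 19.8000i
z*z_bar = (-14.6)^2 + (-19.8)^2 = 213.16 + 392.04 = 605.2

z_bar = -14.6000 + 19.8000i, z*z_bar = 605.2


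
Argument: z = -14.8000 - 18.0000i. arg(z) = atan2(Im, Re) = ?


Re = -14.8, Im = -18
arg = atan2(-18, -14.8) = -129.4278 degrees

arg(z) = -129.4278 degrees


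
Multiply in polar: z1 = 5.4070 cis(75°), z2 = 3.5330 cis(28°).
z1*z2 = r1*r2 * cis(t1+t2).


r = 5.4070 * 3.5330 = 19.1029
theta = 75° + 28° = 103° = 103° (mod 360)

19.1029 cis(103°)


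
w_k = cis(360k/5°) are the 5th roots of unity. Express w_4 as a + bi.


Angle = 360*4/5 = 288°
a = cos(288°) = 0.3090
b = sin(288°) = -0.9511

0.3090 - 0.9511i


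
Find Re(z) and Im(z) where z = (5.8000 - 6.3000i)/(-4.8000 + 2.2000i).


Multiply by conjugate: (5.8000 - 6.3000i)(-4.8000 - 2.2000i) / ((-4.8)^2 + 2.2^2)
Numerator real = 5.8*(-4.8) - (6.3)*2.2 = -41.7
Numerator imag = -6.3*(-4.8) - 5.8*2.2 = 17.48
Denominator = 27.88
Re(z) = -41.7/27.88 = -1.4957
Im(z) = 17.48/27.88 = 0.6270

Re(z) = -1.4957, Im(z) = 0.6270


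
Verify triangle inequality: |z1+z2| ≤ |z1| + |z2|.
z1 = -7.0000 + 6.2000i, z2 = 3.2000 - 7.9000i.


|z1| = sqrt((-7)^2 + 6.2^2) = sqrt(87.44) = 9.3509
|z2| = sqrt(3.2^2 + (-7.9)^2) = sqrt(72.65) = 8.5235
z1+z2 = -3.8000 - 1.7000i
|z1+z2| = sqrt(17.33) = 4.1629
|z1|+|z2| = 9.3509 + 8.5235 = 17.8744

|z1+z2| = 4.1629 ≤ |z1|+|z2| = 17.8744 (verified)


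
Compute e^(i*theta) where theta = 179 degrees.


cos(179°) = -0.9998
sin(179°) = 0.0175

e^(i*179°) = -0.9998 + 0.0175i


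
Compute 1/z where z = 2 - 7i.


|z|^2 = 4+49 = 53
1/z = (2 + 7i)/53

1/z = 0.0377 + 0.1321i


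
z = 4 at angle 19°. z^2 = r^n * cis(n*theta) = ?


r^2 = 4^2 = 16
n*theta = 2*19° = 38° = 38° (mod 360)
a = 16*cos(38°) = 12.6082
b = 16*sin(38°) = 9.8506

16 cis(38°) = 12.6082 + 9.8506i


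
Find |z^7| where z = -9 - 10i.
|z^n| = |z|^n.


|z| = sqrt(81+100) = sqrt(181) = 13.4536
|z^7| = |z|^7 = (sqrt(181))^7 = 181^3 * sqrt(181) = 5929741*sqrt(181)

|z^7| = 5929741*sqrt(181) ≈ 79776506.1105


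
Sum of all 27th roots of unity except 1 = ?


With w = e^(2*pi*i/27), all 27 of the 27th roots of unity w^0 = 1, w, ..., w^(26) sum to 0: 1 + w + ... + w^(26) = (1 - w^27)/(1 - w) = 0 since w^27 = 1, w ≠ 1.
Removing the root 1: w + w^2 + ... + w^(26) = 0 - 1 = -1

Sum = -1


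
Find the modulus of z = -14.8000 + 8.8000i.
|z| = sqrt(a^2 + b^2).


|z| = sqrt((-14.8)^2 + 8.8^2) = sqrt(219.04 + 77.44) = sqrt(296.48) = 17.2186

|z| = 17.2186


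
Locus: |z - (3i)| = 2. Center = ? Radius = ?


|z - z0| = r is a circle with center z0 and radius r.
Center = (0, 3), radius = 2

Circle with center (0, 3) and radius 2


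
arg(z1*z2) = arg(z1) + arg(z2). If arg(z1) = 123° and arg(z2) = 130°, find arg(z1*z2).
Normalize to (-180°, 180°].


arg(z1*z2) = 123° + 130° = 253°
Normalized to (-180°, 180°]: -107°

-107°


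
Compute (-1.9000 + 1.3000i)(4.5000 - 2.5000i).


Real = -1.9*4.5 - 1.3*(-2.5) = -8.55 - (-3.25) = -5.3
Imag = -1.9*(-2.5) + 4.5*1.3 = 4.75 + 5.85 = 10.6

-5.3000 + 10.6000i


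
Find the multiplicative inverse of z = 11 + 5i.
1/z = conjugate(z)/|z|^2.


|z|^2 = 121+25 = 146
1/z = (11 - 5i)/146

1/z = 0.0753 - 0.0342i
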